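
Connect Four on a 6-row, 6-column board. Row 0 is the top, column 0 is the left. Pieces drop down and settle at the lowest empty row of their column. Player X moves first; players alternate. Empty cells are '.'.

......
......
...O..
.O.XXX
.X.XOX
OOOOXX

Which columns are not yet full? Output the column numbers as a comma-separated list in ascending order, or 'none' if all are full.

col 0: top cell = '.' → open
col 1: top cell = '.' → open
col 2: top cell = '.' → open
col 3: top cell = '.' → open
col 4: top cell = '.' → open
col 5: top cell = '.' → open

Answer: 0,1,2,3,4,5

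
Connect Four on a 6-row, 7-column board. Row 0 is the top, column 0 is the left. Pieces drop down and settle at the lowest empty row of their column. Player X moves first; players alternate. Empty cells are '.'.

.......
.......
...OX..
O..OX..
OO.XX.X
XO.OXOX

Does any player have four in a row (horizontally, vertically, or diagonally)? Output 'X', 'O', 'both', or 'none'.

X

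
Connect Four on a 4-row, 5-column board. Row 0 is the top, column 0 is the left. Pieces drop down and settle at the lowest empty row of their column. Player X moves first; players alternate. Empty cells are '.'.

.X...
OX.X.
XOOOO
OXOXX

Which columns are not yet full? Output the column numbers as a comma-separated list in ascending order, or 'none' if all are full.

col 0: top cell = '.' → open
col 1: top cell = 'X' → FULL
col 2: top cell = '.' → open
col 3: top cell = '.' → open
col 4: top cell = '.' → open

Answer: 0,2,3,4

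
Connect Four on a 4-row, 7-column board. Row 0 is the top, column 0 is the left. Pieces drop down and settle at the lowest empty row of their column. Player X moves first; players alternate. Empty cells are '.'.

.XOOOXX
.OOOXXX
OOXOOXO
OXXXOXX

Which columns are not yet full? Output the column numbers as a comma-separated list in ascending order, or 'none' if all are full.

Answer: 0

Derivation:
col 0: top cell = '.' → open
col 1: top cell = 'X' → FULL
col 2: top cell = 'O' → FULL
col 3: top cell = 'O' → FULL
col 4: top cell = 'O' → FULL
col 5: top cell = 'X' → FULL
col 6: top cell = 'X' → FULL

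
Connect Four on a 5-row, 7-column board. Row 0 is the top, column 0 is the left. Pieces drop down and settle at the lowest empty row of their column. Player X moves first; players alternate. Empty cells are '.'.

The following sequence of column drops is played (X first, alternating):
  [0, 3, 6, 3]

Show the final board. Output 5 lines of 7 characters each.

Answer: .......
.......
.......
...O...
X..O..X

Derivation:
Move 1: X drops in col 0, lands at row 4
Move 2: O drops in col 3, lands at row 4
Move 3: X drops in col 6, lands at row 4
Move 4: O drops in col 3, lands at row 3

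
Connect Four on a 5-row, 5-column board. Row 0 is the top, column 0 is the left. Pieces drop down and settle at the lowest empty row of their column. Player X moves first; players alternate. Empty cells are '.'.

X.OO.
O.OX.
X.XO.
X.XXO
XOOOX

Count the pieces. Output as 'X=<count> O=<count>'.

X=9 O=9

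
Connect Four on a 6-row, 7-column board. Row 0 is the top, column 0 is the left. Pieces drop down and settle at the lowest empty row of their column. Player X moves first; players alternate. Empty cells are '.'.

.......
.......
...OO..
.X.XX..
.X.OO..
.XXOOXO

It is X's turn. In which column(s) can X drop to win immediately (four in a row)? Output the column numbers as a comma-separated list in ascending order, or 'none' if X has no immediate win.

Answer: 1

Derivation:
col 0: drop X → no win
col 1: drop X → WIN!
col 2: drop X → no win
col 3: drop X → no win
col 4: drop X → no win
col 5: drop X → no win
col 6: drop X → no win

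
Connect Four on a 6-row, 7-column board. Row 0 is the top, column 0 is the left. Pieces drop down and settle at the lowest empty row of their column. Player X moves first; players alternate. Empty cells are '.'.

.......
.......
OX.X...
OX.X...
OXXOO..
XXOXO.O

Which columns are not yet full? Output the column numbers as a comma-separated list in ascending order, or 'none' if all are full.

Answer: 0,1,2,3,4,5,6

Derivation:
col 0: top cell = '.' → open
col 1: top cell = '.' → open
col 2: top cell = '.' → open
col 3: top cell = '.' → open
col 4: top cell = '.' → open
col 5: top cell = '.' → open
col 6: top cell = '.' → open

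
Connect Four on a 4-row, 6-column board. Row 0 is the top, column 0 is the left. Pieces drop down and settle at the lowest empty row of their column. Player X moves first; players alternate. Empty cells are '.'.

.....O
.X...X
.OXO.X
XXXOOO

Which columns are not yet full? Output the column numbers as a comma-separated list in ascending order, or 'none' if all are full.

Answer: 0,1,2,3,4

Derivation:
col 0: top cell = '.' → open
col 1: top cell = '.' → open
col 2: top cell = '.' → open
col 3: top cell = '.' → open
col 4: top cell = '.' → open
col 5: top cell = 'O' → FULL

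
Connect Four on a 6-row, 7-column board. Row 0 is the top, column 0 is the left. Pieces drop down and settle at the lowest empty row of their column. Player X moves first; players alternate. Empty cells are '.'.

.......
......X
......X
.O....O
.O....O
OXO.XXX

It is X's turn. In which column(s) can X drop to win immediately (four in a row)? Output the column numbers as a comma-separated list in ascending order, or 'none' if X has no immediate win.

col 0: drop X → no win
col 1: drop X → no win
col 2: drop X → no win
col 3: drop X → WIN!
col 4: drop X → no win
col 5: drop X → no win
col 6: drop X → no win

Answer: 3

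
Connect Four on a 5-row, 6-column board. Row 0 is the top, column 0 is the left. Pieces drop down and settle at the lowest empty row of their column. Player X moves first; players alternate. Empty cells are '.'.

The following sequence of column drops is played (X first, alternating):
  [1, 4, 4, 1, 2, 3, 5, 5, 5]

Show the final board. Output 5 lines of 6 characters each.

Answer: ......
......
.....X
.O..XO
.XXOOX

Derivation:
Move 1: X drops in col 1, lands at row 4
Move 2: O drops in col 4, lands at row 4
Move 3: X drops in col 4, lands at row 3
Move 4: O drops in col 1, lands at row 3
Move 5: X drops in col 2, lands at row 4
Move 6: O drops in col 3, lands at row 4
Move 7: X drops in col 5, lands at row 4
Move 8: O drops in col 5, lands at row 3
Move 9: X drops in col 5, lands at row 2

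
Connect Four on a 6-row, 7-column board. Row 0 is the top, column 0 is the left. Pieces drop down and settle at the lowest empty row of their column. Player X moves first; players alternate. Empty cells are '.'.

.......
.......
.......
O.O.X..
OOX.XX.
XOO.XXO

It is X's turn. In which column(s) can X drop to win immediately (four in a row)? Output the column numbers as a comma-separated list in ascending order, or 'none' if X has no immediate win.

col 0: drop X → no win
col 1: drop X → no win
col 2: drop X → no win
col 3: drop X → no win
col 4: drop X → WIN!
col 5: drop X → no win
col 6: drop X → no win

Answer: 4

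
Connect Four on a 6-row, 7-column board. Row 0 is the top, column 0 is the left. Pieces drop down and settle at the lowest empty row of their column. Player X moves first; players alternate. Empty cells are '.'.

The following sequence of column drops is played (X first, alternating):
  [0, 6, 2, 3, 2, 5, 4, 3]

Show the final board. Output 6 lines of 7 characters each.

Answer: .......
.......
.......
.......
..XO...
X.XOXOO

Derivation:
Move 1: X drops in col 0, lands at row 5
Move 2: O drops in col 6, lands at row 5
Move 3: X drops in col 2, lands at row 5
Move 4: O drops in col 3, lands at row 5
Move 5: X drops in col 2, lands at row 4
Move 6: O drops in col 5, lands at row 5
Move 7: X drops in col 4, lands at row 5
Move 8: O drops in col 3, lands at row 4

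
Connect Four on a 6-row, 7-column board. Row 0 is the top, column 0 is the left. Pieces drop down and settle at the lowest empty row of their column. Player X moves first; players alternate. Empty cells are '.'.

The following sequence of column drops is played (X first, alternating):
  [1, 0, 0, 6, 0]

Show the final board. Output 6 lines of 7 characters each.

Move 1: X drops in col 1, lands at row 5
Move 2: O drops in col 0, lands at row 5
Move 3: X drops in col 0, lands at row 4
Move 4: O drops in col 6, lands at row 5
Move 5: X drops in col 0, lands at row 3

Answer: .......
.......
.......
X......
X......
OX....O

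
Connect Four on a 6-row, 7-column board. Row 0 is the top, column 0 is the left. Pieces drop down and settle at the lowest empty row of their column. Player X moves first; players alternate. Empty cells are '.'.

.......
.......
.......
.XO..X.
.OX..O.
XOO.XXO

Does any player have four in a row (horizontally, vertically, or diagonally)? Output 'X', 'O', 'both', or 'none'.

none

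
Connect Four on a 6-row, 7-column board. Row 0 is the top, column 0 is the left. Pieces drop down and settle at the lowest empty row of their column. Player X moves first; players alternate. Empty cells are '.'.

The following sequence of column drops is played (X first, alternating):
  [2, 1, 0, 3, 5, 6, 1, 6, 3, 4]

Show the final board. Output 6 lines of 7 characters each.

Answer: .......
.......
.......
.......
.X.X..O
XOXOOXO

Derivation:
Move 1: X drops in col 2, lands at row 5
Move 2: O drops in col 1, lands at row 5
Move 3: X drops in col 0, lands at row 5
Move 4: O drops in col 3, lands at row 5
Move 5: X drops in col 5, lands at row 5
Move 6: O drops in col 6, lands at row 5
Move 7: X drops in col 1, lands at row 4
Move 8: O drops in col 6, lands at row 4
Move 9: X drops in col 3, lands at row 4
Move 10: O drops in col 4, lands at row 5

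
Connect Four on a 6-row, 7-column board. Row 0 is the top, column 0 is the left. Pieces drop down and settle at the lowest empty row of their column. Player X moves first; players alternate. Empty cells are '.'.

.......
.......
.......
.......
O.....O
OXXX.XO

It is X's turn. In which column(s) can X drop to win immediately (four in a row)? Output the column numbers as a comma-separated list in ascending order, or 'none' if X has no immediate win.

col 0: drop X → no win
col 1: drop X → no win
col 2: drop X → no win
col 3: drop X → no win
col 4: drop X → WIN!
col 5: drop X → no win
col 6: drop X → no win

Answer: 4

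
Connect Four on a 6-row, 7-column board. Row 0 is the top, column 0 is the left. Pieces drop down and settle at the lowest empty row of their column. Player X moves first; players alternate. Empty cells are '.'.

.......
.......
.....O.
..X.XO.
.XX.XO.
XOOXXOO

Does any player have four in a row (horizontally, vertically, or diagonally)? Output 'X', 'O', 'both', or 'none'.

O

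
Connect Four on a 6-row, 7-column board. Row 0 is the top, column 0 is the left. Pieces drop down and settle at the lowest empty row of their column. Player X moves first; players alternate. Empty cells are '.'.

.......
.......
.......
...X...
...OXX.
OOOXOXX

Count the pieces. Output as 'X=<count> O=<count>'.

X=6 O=5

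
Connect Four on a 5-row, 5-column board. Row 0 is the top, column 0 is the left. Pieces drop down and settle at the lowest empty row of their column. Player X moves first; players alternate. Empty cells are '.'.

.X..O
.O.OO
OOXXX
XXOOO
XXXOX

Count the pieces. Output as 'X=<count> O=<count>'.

X=10 O=10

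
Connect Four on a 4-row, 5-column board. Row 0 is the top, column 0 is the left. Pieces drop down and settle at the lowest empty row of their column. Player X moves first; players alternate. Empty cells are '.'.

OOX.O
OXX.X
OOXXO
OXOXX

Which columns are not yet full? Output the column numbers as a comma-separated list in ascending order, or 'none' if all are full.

col 0: top cell = 'O' → FULL
col 1: top cell = 'O' → FULL
col 2: top cell = 'X' → FULL
col 3: top cell = '.' → open
col 4: top cell = 'O' → FULL

Answer: 3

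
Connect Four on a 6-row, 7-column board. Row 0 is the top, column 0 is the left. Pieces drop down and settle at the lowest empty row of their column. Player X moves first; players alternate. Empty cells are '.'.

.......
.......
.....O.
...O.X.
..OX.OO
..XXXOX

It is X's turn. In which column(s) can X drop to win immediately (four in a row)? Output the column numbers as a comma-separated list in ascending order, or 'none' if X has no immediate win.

col 0: drop X → no win
col 1: drop X → WIN!
col 2: drop X → no win
col 3: drop X → no win
col 4: drop X → no win
col 5: drop X → no win
col 6: drop X → no win

Answer: 1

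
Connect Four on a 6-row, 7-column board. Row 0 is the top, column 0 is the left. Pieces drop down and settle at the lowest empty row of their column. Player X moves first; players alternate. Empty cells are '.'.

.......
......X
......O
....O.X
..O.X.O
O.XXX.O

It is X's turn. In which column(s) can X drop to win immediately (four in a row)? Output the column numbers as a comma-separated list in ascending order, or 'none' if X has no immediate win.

col 0: drop X → no win
col 1: drop X → WIN!
col 2: drop X → no win
col 3: drop X → no win
col 4: drop X → no win
col 5: drop X → WIN!
col 6: drop X → no win

Answer: 1,5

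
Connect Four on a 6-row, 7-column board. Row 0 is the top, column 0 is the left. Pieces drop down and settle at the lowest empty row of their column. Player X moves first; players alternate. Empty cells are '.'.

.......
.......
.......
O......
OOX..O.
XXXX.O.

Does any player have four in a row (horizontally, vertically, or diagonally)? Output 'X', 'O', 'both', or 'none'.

X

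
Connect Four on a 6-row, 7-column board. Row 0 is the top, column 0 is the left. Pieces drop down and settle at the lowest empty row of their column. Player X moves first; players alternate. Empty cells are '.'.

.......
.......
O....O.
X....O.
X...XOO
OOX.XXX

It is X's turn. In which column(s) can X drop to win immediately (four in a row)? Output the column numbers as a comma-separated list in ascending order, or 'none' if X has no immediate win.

col 0: drop X → no win
col 1: drop X → no win
col 2: drop X → no win
col 3: drop X → WIN!
col 4: drop X → no win
col 5: drop X → no win
col 6: drop X → no win

Answer: 3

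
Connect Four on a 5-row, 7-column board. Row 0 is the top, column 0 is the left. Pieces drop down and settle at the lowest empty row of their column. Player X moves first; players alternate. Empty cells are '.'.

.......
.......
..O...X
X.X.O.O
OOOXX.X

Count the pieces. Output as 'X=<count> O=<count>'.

X=6 O=6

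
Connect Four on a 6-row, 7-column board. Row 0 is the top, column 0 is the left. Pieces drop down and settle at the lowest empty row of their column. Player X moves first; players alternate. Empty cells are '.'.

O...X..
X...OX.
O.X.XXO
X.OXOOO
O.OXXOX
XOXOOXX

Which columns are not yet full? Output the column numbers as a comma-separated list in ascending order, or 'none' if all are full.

col 0: top cell = 'O' → FULL
col 1: top cell = '.' → open
col 2: top cell = '.' → open
col 3: top cell = '.' → open
col 4: top cell = 'X' → FULL
col 5: top cell = '.' → open
col 6: top cell = '.' → open

Answer: 1,2,3,5,6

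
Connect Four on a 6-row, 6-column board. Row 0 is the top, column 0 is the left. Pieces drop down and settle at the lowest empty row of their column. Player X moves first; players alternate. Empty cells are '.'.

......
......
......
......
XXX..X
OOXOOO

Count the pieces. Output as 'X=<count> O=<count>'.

X=5 O=5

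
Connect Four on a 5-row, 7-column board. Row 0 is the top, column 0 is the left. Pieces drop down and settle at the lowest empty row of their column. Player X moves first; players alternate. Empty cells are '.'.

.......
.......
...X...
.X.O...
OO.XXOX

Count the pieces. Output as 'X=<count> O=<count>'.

X=5 O=4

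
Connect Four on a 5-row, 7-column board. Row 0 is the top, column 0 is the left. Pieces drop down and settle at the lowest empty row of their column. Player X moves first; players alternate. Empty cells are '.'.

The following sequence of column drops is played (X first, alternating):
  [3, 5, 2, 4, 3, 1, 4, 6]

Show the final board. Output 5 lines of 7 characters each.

Answer: .......
.......
.......
...XX..
.OXXOOO

Derivation:
Move 1: X drops in col 3, lands at row 4
Move 2: O drops in col 5, lands at row 4
Move 3: X drops in col 2, lands at row 4
Move 4: O drops in col 4, lands at row 4
Move 5: X drops in col 3, lands at row 3
Move 6: O drops in col 1, lands at row 4
Move 7: X drops in col 4, lands at row 3
Move 8: O drops in col 6, lands at row 4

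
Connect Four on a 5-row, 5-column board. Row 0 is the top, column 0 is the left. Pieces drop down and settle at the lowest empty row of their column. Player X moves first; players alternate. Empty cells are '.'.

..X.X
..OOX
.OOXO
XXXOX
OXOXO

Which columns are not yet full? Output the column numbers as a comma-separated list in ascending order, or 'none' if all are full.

Answer: 0,1,3

Derivation:
col 0: top cell = '.' → open
col 1: top cell = '.' → open
col 2: top cell = 'X' → FULL
col 3: top cell = '.' → open
col 4: top cell = 'X' → FULL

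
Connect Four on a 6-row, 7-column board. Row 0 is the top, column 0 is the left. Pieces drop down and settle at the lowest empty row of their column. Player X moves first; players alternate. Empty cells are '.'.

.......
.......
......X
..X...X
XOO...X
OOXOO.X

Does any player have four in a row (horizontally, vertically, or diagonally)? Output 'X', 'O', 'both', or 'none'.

X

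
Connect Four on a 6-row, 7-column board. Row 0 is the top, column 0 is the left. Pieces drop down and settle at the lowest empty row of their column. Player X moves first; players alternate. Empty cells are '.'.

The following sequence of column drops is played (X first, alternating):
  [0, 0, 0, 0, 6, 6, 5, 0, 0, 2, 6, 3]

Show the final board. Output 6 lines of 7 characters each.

Move 1: X drops in col 0, lands at row 5
Move 2: O drops in col 0, lands at row 4
Move 3: X drops in col 0, lands at row 3
Move 4: O drops in col 0, lands at row 2
Move 5: X drops in col 6, lands at row 5
Move 6: O drops in col 6, lands at row 4
Move 7: X drops in col 5, lands at row 5
Move 8: O drops in col 0, lands at row 1
Move 9: X drops in col 0, lands at row 0
Move 10: O drops in col 2, lands at row 5
Move 11: X drops in col 6, lands at row 3
Move 12: O drops in col 3, lands at row 5

Answer: X......
O......
O......
X.....X
O.....O
X.OO.XX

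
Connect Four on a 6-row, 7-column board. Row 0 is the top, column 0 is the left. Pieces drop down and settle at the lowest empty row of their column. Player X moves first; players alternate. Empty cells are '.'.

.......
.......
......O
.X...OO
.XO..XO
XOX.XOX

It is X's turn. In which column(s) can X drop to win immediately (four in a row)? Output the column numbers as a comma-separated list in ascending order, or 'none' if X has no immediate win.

col 0: drop X → no win
col 1: drop X → no win
col 2: drop X → no win
col 3: drop X → no win
col 4: drop X → no win
col 5: drop X → no win
col 6: drop X → no win

Answer: none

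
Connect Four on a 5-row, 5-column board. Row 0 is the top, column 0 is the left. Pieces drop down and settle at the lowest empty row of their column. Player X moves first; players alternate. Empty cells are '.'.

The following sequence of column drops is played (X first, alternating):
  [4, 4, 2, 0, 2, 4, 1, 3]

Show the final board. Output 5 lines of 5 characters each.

Answer: .....
.....
....O
..X.O
OXXOX

Derivation:
Move 1: X drops in col 4, lands at row 4
Move 2: O drops in col 4, lands at row 3
Move 3: X drops in col 2, lands at row 4
Move 4: O drops in col 0, lands at row 4
Move 5: X drops in col 2, lands at row 3
Move 6: O drops in col 4, lands at row 2
Move 7: X drops in col 1, lands at row 4
Move 8: O drops in col 3, lands at row 4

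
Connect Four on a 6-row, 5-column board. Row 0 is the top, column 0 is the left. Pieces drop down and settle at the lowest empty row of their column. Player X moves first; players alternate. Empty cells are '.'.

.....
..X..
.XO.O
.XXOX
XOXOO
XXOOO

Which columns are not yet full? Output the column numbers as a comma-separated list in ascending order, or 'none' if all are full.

Answer: 0,1,2,3,4

Derivation:
col 0: top cell = '.' → open
col 1: top cell = '.' → open
col 2: top cell = '.' → open
col 3: top cell = '.' → open
col 4: top cell = '.' → open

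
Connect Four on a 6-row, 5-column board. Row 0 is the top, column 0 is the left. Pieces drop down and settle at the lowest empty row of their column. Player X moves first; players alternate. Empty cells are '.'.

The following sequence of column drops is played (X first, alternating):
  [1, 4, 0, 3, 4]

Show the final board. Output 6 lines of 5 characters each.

Answer: .....
.....
.....
.....
....X
XX.OO

Derivation:
Move 1: X drops in col 1, lands at row 5
Move 2: O drops in col 4, lands at row 5
Move 3: X drops in col 0, lands at row 5
Move 4: O drops in col 3, lands at row 5
Move 5: X drops in col 4, lands at row 4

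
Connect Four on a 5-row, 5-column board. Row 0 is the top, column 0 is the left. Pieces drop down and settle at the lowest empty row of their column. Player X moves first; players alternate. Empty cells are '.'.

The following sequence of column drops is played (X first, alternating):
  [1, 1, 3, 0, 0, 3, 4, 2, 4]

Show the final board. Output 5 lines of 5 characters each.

Answer: .....
.....
.....
XO.OX
OXOXX

Derivation:
Move 1: X drops in col 1, lands at row 4
Move 2: O drops in col 1, lands at row 3
Move 3: X drops in col 3, lands at row 4
Move 4: O drops in col 0, lands at row 4
Move 5: X drops in col 0, lands at row 3
Move 6: O drops in col 3, lands at row 3
Move 7: X drops in col 4, lands at row 4
Move 8: O drops in col 2, lands at row 4
Move 9: X drops in col 4, lands at row 3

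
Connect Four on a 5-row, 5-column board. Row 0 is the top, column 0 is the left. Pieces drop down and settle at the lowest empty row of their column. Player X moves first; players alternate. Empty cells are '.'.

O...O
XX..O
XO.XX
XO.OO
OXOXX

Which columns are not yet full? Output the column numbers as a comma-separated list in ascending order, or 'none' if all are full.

col 0: top cell = 'O' → FULL
col 1: top cell = '.' → open
col 2: top cell = '.' → open
col 3: top cell = '.' → open
col 4: top cell = 'O' → FULL

Answer: 1,2,3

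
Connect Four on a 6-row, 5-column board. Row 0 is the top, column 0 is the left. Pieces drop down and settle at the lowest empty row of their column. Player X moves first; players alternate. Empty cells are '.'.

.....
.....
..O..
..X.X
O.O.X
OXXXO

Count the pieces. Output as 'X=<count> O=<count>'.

X=6 O=5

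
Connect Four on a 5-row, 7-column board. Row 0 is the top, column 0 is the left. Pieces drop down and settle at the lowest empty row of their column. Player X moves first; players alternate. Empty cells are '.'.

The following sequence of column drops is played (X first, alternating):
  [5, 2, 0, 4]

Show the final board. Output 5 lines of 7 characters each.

Move 1: X drops in col 5, lands at row 4
Move 2: O drops in col 2, lands at row 4
Move 3: X drops in col 0, lands at row 4
Move 4: O drops in col 4, lands at row 4

Answer: .......
.......
.......
.......
X.O.OX.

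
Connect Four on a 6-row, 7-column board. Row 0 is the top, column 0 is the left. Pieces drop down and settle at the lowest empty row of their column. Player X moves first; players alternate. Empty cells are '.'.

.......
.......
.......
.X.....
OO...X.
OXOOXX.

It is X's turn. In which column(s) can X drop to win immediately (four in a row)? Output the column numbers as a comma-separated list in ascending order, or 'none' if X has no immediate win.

col 0: drop X → no win
col 1: drop X → no win
col 2: drop X → no win
col 3: drop X → no win
col 4: drop X → no win
col 5: drop X → no win
col 6: drop X → no win

Answer: none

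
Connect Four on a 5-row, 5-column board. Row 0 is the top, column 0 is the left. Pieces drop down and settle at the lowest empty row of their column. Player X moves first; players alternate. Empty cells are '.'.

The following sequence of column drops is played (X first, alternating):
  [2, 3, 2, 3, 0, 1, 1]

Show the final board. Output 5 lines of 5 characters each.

Move 1: X drops in col 2, lands at row 4
Move 2: O drops in col 3, lands at row 4
Move 3: X drops in col 2, lands at row 3
Move 4: O drops in col 3, lands at row 3
Move 5: X drops in col 0, lands at row 4
Move 6: O drops in col 1, lands at row 4
Move 7: X drops in col 1, lands at row 3

Answer: .....
.....
.....
.XXO.
XOXO.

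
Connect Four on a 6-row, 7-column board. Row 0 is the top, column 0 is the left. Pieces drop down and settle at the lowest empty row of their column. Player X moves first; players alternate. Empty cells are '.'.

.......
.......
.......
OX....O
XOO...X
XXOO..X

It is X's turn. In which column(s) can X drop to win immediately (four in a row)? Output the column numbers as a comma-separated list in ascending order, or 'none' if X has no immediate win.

col 0: drop X → no win
col 1: drop X → no win
col 2: drop X → no win
col 3: drop X → no win
col 4: drop X → no win
col 5: drop X → no win
col 6: drop X → no win

Answer: none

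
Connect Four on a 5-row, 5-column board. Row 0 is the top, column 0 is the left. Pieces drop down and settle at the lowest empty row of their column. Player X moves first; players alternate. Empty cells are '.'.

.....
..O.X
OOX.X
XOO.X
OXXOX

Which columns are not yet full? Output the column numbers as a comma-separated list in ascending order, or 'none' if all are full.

col 0: top cell = '.' → open
col 1: top cell = '.' → open
col 2: top cell = '.' → open
col 3: top cell = '.' → open
col 4: top cell = '.' → open

Answer: 0,1,2,3,4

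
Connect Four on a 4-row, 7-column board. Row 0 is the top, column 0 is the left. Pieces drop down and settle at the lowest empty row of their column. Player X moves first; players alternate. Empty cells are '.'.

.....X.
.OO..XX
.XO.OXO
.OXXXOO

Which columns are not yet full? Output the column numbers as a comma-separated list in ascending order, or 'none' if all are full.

Answer: 0,1,2,3,4,6

Derivation:
col 0: top cell = '.' → open
col 1: top cell = '.' → open
col 2: top cell = '.' → open
col 3: top cell = '.' → open
col 4: top cell = '.' → open
col 5: top cell = 'X' → FULL
col 6: top cell = '.' → open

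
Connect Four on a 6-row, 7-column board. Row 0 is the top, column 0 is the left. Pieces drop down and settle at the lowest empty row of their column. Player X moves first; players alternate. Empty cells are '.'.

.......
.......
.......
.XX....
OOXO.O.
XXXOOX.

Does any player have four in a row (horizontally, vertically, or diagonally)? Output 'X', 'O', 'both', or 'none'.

none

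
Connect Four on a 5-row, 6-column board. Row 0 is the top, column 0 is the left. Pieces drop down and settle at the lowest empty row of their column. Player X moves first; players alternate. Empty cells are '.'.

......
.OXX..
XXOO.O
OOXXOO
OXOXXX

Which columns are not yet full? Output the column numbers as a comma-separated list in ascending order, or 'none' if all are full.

Answer: 0,1,2,3,4,5

Derivation:
col 0: top cell = '.' → open
col 1: top cell = '.' → open
col 2: top cell = '.' → open
col 3: top cell = '.' → open
col 4: top cell = '.' → open
col 5: top cell = '.' → open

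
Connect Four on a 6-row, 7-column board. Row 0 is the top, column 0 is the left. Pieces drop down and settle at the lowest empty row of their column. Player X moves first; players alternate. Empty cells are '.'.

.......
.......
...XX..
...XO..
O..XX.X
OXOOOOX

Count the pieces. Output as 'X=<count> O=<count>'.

X=8 O=7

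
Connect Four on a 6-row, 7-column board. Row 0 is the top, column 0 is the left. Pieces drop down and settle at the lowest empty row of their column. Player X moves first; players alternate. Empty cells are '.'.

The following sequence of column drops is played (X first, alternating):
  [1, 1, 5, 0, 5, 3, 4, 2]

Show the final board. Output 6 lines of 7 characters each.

Move 1: X drops in col 1, lands at row 5
Move 2: O drops in col 1, lands at row 4
Move 3: X drops in col 5, lands at row 5
Move 4: O drops in col 0, lands at row 5
Move 5: X drops in col 5, lands at row 4
Move 6: O drops in col 3, lands at row 5
Move 7: X drops in col 4, lands at row 5
Move 8: O drops in col 2, lands at row 5

Answer: .......
.......
.......
.......
.O...X.
OXOOXX.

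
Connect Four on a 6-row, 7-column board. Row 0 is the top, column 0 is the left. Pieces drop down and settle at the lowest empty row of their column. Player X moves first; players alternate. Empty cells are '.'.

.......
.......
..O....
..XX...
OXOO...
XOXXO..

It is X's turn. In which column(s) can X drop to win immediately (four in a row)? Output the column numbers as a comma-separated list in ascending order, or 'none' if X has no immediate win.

Answer: 3

Derivation:
col 0: drop X → no win
col 1: drop X → no win
col 2: drop X → no win
col 3: drop X → WIN!
col 4: drop X → no win
col 5: drop X → no win
col 6: drop X → no win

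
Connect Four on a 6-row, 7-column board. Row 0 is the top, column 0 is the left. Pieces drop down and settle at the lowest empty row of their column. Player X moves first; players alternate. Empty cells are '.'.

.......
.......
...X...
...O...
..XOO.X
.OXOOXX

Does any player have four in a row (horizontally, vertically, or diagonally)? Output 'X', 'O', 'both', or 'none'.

none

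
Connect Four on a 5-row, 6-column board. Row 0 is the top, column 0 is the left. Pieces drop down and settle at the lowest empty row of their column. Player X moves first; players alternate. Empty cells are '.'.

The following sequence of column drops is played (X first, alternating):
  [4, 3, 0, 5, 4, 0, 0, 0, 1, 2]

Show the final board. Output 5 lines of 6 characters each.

Move 1: X drops in col 4, lands at row 4
Move 2: O drops in col 3, lands at row 4
Move 3: X drops in col 0, lands at row 4
Move 4: O drops in col 5, lands at row 4
Move 5: X drops in col 4, lands at row 3
Move 6: O drops in col 0, lands at row 3
Move 7: X drops in col 0, lands at row 2
Move 8: O drops in col 0, lands at row 1
Move 9: X drops in col 1, lands at row 4
Move 10: O drops in col 2, lands at row 4

Answer: ......
O.....
X.....
O...X.
XXOOXO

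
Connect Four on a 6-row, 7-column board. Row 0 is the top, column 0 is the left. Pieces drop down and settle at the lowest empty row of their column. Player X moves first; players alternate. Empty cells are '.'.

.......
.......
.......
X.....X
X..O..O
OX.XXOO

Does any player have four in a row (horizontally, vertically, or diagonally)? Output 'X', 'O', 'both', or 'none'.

none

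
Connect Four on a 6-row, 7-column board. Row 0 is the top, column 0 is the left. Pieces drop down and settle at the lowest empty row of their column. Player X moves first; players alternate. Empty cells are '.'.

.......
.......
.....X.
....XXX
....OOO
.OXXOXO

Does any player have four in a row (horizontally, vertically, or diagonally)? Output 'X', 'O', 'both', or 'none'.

none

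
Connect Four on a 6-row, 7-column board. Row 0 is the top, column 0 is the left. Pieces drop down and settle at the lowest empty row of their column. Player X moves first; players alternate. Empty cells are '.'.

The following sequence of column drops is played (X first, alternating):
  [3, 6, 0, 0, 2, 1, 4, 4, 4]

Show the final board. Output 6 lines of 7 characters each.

Answer: .......
.......
.......
....X..
O...O..
XOXXX.O

Derivation:
Move 1: X drops in col 3, lands at row 5
Move 2: O drops in col 6, lands at row 5
Move 3: X drops in col 0, lands at row 5
Move 4: O drops in col 0, lands at row 4
Move 5: X drops in col 2, lands at row 5
Move 6: O drops in col 1, lands at row 5
Move 7: X drops in col 4, lands at row 5
Move 8: O drops in col 4, lands at row 4
Move 9: X drops in col 4, lands at row 3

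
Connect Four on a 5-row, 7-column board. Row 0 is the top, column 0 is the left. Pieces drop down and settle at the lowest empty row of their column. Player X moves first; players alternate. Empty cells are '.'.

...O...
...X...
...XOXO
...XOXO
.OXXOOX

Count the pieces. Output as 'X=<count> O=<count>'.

X=8 O=8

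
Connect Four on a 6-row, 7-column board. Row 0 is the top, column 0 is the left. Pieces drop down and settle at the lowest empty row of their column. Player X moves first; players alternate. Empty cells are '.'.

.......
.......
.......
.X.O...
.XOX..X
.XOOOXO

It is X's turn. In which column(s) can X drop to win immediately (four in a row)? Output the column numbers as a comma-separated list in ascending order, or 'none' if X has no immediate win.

col 0: drop X → no win
col 1: drop X → WIN!
col 2: drop X → no win
col 3: drop X → no win
col 4: drop X → no win
col 5: drop X → no win
col 6: drop X → no win

Answer: 1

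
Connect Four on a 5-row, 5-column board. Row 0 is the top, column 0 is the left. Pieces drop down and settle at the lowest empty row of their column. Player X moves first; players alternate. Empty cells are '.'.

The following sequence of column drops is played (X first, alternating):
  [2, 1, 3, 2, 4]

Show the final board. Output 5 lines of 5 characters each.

Move 1: X drops in col 2, lands at row 4
Move 2: O drops in col 1, lands at row 4
Move 3: X drops in col 3, lands at row 4
Move 4: O drops in col 2, lands at row 3
Move 5: X drops in col 4, lands at row 4

Answer: .....
.....
.....
..O..
.OXXX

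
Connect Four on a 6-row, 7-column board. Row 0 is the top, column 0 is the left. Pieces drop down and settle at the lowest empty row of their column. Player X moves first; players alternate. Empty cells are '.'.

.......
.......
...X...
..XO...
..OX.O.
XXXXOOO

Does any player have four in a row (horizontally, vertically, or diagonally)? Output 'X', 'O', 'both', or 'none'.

X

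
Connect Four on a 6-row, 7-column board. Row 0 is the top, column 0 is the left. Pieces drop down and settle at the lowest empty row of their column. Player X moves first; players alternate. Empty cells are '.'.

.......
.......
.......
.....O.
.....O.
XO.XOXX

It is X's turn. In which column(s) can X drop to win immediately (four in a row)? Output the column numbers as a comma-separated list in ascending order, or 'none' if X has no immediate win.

col 0: drop X → no win
col 1: drop X → no win
col 2: drop X → no win
col 3: drop X → no win
col 4: drop X → no win
col 5: drop X → no win
col 6: drop X → no win

Answer: none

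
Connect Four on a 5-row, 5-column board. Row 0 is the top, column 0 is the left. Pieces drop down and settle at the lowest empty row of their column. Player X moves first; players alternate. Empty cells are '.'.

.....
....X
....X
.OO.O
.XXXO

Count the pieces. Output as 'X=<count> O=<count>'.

X=5 O=4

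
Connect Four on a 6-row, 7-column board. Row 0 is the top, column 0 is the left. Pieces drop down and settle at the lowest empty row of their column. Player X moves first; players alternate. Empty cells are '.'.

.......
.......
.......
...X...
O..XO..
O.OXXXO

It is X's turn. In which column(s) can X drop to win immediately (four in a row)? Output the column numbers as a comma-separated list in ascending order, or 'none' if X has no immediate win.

Answer: 3

Derivation:
col 0: drop X → no win
col 1: drop X → no win
col 2: drop X → no win
col 3: drop X → WIN!
col 4: drop X → no win
col 5: drop X → no win
col 6: drop X → no win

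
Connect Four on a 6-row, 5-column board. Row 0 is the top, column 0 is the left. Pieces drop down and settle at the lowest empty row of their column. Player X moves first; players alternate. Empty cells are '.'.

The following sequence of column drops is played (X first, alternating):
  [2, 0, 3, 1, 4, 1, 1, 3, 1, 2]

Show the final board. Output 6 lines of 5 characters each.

Move 1: X drops in col 2, lands at row 5
Move 2: O drops in col 0, lands at row 5
Move 3: X drops in col 3, lands at row 5
Move 4: O drops in col 1, lands at row 5
Move 5: X drops in col 4, lands at row 5
Move 6: O drops in col 1, lands at row 4
Move 7: X drops in col 1, lands at row 3
Move 8: O drops in col 3, lands at row 4
Move 9: X drops in col 1, lands at row 2
Move 10: O drops in col 2, lands at row 4

Answer: .....
.....
.X...
.X...
.OOO.
OOXXX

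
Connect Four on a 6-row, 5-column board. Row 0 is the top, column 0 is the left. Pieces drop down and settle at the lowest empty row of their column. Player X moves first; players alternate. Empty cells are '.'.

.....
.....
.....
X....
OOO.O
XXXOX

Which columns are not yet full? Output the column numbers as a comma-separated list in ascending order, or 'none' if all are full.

col 0: top cell = '.' → open
col 1: top cell = '.' → open
col 2: top cell = '.' → open
col 3: top cell = '.' → open
col 4: top cell = '.' → open

Answer: 0,1,2,3,4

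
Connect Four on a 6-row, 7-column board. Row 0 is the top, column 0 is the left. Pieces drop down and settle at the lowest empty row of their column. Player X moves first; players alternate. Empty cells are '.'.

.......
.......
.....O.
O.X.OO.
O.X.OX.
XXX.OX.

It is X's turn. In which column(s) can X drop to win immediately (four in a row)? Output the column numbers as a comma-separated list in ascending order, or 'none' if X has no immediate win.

col 0: drop X → no win
col 1: drop X → no win
col 2: drop X → WIN!
col 3: drop X → WIN!
col 4: drop X → no win
col 5: drop X → no win
col 6: drop X → no win

Answer: 2,3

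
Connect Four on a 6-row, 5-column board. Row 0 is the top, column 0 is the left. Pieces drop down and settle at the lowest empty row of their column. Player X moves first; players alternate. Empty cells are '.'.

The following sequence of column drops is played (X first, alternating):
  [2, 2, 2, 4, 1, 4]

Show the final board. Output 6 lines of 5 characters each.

Answer: .....
.....
.....
..X..
..O.O
.XX.O

Derivation:
Move 1: X drops in col 2, lands at row 5
Move 2: O drops in col 2, lands at row 4
Move 3: X drops in col 2, lands at row 3
Move 4: O drops in col 4, lands at row 5
Move 5: X drops in col 1, lands at row 5
Move 6: O drops in col 4, lands at row 4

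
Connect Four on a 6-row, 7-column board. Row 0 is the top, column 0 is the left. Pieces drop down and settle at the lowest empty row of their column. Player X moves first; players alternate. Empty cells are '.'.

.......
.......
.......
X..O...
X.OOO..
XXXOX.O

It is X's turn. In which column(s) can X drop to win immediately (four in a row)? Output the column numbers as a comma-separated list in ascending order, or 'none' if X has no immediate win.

Answer: 0

Derivation:
col 0: drop X → WIN!
col 1: drop X → no win
col 2: drop X → no win
col 3: drop X → no win
col 4: drop X → no win
col 5: drop X → no win
col 6: drop X → no win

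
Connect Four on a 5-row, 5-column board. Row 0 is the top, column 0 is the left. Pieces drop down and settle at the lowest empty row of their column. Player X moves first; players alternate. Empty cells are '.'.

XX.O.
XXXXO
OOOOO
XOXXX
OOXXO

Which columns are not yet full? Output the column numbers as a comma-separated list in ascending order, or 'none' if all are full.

col 0: top cell = 'X' → FULL
col 1: top cell = 'X' → FULL
col 2: top cell = '.' → open
col 3: top cell = 'O' → FULL
col 4: top cell = '.' → open

Answer: 2,4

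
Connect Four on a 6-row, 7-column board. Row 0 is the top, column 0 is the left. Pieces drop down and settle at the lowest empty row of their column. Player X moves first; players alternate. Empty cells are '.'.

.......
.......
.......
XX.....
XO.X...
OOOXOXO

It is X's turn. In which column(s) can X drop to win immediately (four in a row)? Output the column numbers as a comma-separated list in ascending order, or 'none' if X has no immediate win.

Answer: none

Derivation:
col 0: drop X → no win
col 1: drop X → no win
col 2: drop X → no win
col 3: drop X → no win
col 4: drop X → no win
col 5: drop X → no win
col 6: drop X → no win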